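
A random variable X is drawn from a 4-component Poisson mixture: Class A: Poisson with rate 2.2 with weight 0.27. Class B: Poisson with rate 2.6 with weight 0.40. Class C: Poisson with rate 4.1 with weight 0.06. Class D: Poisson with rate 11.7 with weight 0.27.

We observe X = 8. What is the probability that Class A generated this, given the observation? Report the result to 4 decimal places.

Posterior ∝ prior × likelihood, so P(k | x) ∝ P(Z=k) f_k(x); normalise over all components.
Poisson probabilities:
  p_A = e^(−2.2)·2.2^8/8! = 0.00150804
  p_B = e^(−2.6)·2.6^8/8! = 0.00384681
  p_C = e^(−4.1)·4.1^8/8! = 0.0328203
  p_D = e^(−11.7)·11.7^8/8! = 0.0722306
Prior × likelihood for each component:
  P(Z=A)·p_A = 0.27 × 0.00150804 = 0.000407171
  P(Z=B)·p_B = 0.40 × 0.00384681 = 0.00153872
  P(Z=C)·p_C = 0.06 × 0.0328203 = 0.00196922
  P(Z=D)·p_D = 0.27 × 0.0722306 = 0.0195022
Marginal: 0.000407171 + 0.00153872 + 0.00196922 + 0.0195022 = 0.0234174
P(Class A | x) ≈ 0.0174

0.0174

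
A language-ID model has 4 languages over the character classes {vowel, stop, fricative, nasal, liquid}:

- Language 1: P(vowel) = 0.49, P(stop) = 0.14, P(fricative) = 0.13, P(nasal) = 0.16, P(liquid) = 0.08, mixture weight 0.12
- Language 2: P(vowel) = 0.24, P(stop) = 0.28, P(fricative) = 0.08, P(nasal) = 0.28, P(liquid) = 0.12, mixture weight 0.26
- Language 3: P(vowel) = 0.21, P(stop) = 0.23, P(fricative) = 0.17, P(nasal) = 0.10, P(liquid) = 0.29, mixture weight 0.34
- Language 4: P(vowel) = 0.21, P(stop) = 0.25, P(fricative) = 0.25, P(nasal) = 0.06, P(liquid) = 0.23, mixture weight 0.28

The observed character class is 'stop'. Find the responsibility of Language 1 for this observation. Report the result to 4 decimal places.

0.0706

Posterior ∝ prior × likelihood, so P(k | x) ∝ P(Z=k) f_k(x); normalise over all components.
Evaluate each component's likelihood at the observed value:
  f_1 = P(stop | comp) = 0.14
  f_2 = P(stop | comp) = 0.28
  f_3 = P(stop | comp) = 0.23
  f_4 = P(stop | comp) = 0.25
Multiply by the mixture weights:
  P(Z=1)·f_1 = 0.12 × 0.14 = 0.0168
  P(Z=2)·f_2 = 0.26 × 0.28 = 0.0728
  P(Z=3)·f_3 = 0.34 × 0.23 = 0.0782
  P(Z=4)·f_4 = 0.28 × 0.25 = 0.07
Denominator: 0.0168 + 0.0728 + 0.0782 + 0.07 = 0.2378
So the posterior for Language 1 is 0.0168 / 0.2378 ≈ 0.0706.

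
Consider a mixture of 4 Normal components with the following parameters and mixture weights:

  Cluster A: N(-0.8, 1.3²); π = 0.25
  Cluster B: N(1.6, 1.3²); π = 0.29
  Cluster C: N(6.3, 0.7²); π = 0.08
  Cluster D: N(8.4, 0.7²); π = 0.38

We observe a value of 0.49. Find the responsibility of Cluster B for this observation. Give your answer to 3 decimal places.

Apply Bayes' rule: the posterior for each component is proportional to its prior times its likelihood at x.
Component likelihoods at x = 0.49:
  p_A = 0.187563
  p_B = 0.213135
  p_C = 6.25948e-16
  p_D = 1.06729e-28
Unnormalised posteriors:
  w_A·p_A = 0.25 × 0.187563 = 0.0468908
  w_B·p_B = 0.29 × 0.213135 = 0.0618092
  w_C·p_C = 0.08 × 6.25948e-16 = 5.00759e-17
  w_D·p_D = 0.38 × 1.06729e-28 = 4.05569e-29
Sum: 0.0468908 + 0.0618092 + 5.00759e-17 + 4.05569e-29 = 0.1087
Responsibility of Cluster B: 0.0618092 / 0.1087 ≈ 0.569

0.569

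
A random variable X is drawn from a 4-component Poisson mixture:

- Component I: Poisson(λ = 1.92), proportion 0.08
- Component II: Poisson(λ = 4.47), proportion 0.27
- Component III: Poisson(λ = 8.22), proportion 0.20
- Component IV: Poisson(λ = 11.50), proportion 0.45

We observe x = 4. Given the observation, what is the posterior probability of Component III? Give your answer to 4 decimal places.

0.1430

The responsibility of component k is π_k f_k(x) divided by Σ_j π_j f_j(x).
Evaluate each component's likelihood at the observed value:
  p_I = e^(−1.92)·1.92^4/4! = 0.0830134
  p_II = e^(−4.47)·4.47^4/4! = 0.190424
  p_III = e^(−8.22)·8.22^4/4! = 0.0512124
  p_IV = e^(−11.50)·11.50^4/4! = 0.00738233
Prior × likelihood for each component:
  π_I·p_I = 0.08 × 0.0830134 = 0.00664107
  π_II·p_II = 0.27 × 0.190424 = 0.0514146
  π_III·p_III = 0.20 × 0.0512124 = 0.0102425
  π_IV·p_IV = 0.45 × 0.00738233 = 0.00332205
Denominator: 0.00664107 + 0.0514146 + 0.0102425 + 0.00332205 = 0.0716202
So the posterior for Component III is 0.0102425 / 0.0716202 ≈ 0.1430.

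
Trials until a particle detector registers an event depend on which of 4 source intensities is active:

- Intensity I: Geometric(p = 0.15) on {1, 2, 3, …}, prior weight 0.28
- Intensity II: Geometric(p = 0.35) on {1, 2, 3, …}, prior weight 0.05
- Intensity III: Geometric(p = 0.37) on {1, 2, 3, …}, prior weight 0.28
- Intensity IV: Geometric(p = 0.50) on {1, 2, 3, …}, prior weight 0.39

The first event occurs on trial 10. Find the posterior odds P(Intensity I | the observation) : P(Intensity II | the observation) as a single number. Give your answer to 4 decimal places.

Posterior odds = (π_i f_i(x)) / (π_j f_j(x)); the normalising sum cancels.
Evaluate each component's likelihood at the observed value:
  p_I = 0.0347425
  p_II = 0.00724917
  p_III = 0.00578451
  p_IV = 0.000976562
0.00972791 / 0.000362458 ≈ 26.8387

26.8387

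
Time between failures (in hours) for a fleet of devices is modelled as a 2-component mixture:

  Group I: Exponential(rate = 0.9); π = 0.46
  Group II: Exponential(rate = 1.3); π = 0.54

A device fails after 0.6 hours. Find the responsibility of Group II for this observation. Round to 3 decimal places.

0.572

Posterior ∝ prior × likelihood, so P(k | x) ∝ π_k f_k(x); normalise over all components.
Component likelihoods at x = 0.6 hours:
  f_I = 0.9·e^(−0.9·0.6) = 0.9·e^(−0.5400) = 0.524473
  f_II = 1.3·e^(−1.3·0.6) = 1.3·e^(−0.7800) = 0.595928
Weight by the priors:
  π_I·f_I = 0.46 × 0.524473 = 0.241258
  π_II·f_II = 0.54 × 0.595928 = 0.321801
Evidence: 0.241258 + 0.321801 = 0.563059
P(Group II | x) = 0.321801 / 0.563059 ≈ 0.572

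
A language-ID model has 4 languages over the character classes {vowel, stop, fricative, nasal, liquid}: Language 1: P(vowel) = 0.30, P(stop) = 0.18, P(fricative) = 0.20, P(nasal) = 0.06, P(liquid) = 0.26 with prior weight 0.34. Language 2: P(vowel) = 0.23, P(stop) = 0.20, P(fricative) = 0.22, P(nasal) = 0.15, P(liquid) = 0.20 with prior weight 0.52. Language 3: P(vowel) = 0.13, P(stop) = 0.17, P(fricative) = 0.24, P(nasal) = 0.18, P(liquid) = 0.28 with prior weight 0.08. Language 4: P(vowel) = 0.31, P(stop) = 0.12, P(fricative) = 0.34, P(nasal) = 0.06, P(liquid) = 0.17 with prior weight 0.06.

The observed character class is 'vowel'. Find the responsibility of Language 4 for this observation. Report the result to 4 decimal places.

The responsibility of component k is w_k f_k(x) divided by Σ_j w_j f_j(x).
Evaluate each component's likelihood at the observed value:
  L_1 = 0.3
  L_2 = 0.23
  L_3 = 0.13
  L_4 = 0.31
Unnormalised posteriors:
  w_1·L_1 = 0.34 × 0.3 = 0.102
  w_2·L_2 = 0.52 × 0.23 = 0.1196
  w_3·L_3 = 0.08 × 0.13 = 0.0104
  w_4·L_4 = 0.06 × 0.31 = 0.0186
Denominator: 0.102 + 0.1196 + 0.0104 + 0.0186 = 0.2506
P(Language 4 | 'vowel') = 0.0186 / 0.2506 ≈ 0.0742

0.0742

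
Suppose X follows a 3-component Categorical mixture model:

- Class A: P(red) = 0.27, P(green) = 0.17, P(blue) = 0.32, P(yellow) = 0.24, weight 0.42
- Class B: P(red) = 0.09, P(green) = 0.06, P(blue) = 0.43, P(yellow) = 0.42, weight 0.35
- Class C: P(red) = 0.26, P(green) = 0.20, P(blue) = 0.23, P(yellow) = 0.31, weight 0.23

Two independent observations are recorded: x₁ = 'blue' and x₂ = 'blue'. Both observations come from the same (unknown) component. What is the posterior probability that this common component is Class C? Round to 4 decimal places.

Posterior ∝ prior × likelihood, so P(k | x) ∝ P(Z=k) f_k(x); normalise over all components.
Since both observations come from the same component, the likelihood for component k is f_k(x₁)·f_k(x₂).
  p_A = [P(blue | comp) = 0.32] × [0.32] = 0.1024
  p_B = [P(blue | comp) = 0.43] × [0.43] = 0.1849
  p_C = [P(blue | comp) = 0.23] × [0.23] = 0.0529
Unnormalised posteriors:
  P(Z=A)·p_A = 0.42 × 0.1024 = 0.043008
  P(Z=B)·p_B = 0.35 × 0.1849 = 0.064715
  P(Z=C)·p_C = 0.23 × 0.0529 = 0.012167
Normaliser: 0.043008 + 0.064715 + 0.012167 = 0.11989
Responsibility of Class C: 0.012167 / 0.11989 ≈ 0.1015

0.1015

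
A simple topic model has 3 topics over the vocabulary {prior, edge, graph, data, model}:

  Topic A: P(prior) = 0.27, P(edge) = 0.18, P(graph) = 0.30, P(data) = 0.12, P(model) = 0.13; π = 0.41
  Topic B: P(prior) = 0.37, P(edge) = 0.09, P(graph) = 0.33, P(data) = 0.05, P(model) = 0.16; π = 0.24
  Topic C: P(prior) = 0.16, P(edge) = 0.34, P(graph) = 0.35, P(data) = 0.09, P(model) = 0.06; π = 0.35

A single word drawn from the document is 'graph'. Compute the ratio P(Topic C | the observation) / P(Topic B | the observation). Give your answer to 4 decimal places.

1.5467

Only the two components matter; the odds are (P(Z=i) f_i(x)) / (P(Z=j) f_j(x)).
Categorical probabilities:
  L_A = 0.3
  L_B = 0.33
  L_C = 0.35
0.1225 / 0.0792 ≈ 1.5467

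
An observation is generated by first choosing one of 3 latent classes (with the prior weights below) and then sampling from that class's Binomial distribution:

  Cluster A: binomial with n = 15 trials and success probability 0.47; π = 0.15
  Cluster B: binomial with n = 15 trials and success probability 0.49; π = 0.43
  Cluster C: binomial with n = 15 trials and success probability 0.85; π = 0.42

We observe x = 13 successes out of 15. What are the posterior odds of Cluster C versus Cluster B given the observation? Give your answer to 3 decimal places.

108.823

Since P(k|x) ∝ w_k f_k(x), the posterior odds are w_i f_i(x) / (w_j f_j(x)).
Binomial probabilities:
  p_A = 0.00161069
  p_B = 0.00256377
  p_C = 0.285639
Odds = (0.42/0.43) × (0.285639/0.00256377) = 0.976744 × 111.414 ≈ 108.823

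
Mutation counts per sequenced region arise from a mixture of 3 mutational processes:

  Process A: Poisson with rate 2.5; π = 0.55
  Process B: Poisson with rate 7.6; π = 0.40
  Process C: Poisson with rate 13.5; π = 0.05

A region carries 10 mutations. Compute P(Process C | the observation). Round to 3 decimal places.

0.096

Posterior ∝ prior × likelihood, so P(k | x) ∝ π_k f_k(x); normalise over all components.
Poisson probabilities:
  L_A = e^(−2.5)·2.5^10/10! = 0.000215725
  L_B = e^(−7.6)·7.6^10/10! = 0.0886614
  L_C = e^(−13.5)·13.5^10/10! = 0.0759625
Multiply by the mixture weights:
  π_A·L_A = 0.55 × 0.000215725 = 0.000118649
  π_B·L_B = 0.40 × 0.0886614 = 0.0354646
  π_C·L_C = 0.05 × 0.0759625 = 0.00379812
Normaliser: 0.000118649 + 0.0354646 + 0.00379812 = 0.0393814
Responsibility of Process C: 0.00379812 / 0.0393814 ≈ 0.096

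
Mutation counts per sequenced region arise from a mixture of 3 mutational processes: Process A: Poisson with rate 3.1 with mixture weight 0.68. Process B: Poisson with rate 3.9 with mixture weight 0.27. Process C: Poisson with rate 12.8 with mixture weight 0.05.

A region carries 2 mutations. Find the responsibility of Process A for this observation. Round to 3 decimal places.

P(component k | x) = π_k·f_k(x) / marginal(x), where marginal(x) = Σ_j π_j·f_j(x).
Evaluate each component's likelihood at the observed value:
  L_A = e^(−3.1)·3.1^2/2! = 0.216461
  L_B = e^(−3.9)·3.9^2/2! = 0.15394
  L_C = e^(−12.8)·12.8^2/2! = 0.000226162
Prior × likelihood for each component:
  π_A·L_A = 0.68 × 0.216461 = 0.147194
  π_B·L_B = 0.27 × 0.15394 = 0.0415637
  π_C·L_C = 0.05 × 0.000226162 = 1.13081e-05
Denominator: 0.147194 + 0.0415637 + 1.13081e-05 = 0.188769
P(Process A | data) = 0.147194 / 0.188769 ≈ 0.780

0.780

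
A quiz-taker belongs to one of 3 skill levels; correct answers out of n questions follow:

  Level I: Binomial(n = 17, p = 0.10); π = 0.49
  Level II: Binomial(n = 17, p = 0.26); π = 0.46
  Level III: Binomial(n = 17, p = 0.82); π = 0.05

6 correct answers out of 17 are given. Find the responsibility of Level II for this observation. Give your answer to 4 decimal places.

0.9711

Posterior ∝ prior × likelihood, so P(k | x) ∝ π_k f_k(x); normalise over all components.
Binomial probabilities:
  f_I = C(17,6)·0.10^6·0.90^11 = 12376·1e-06·0.313811 = 0.00388372
  f_II = C(17,6)·0.26^6·0.74^11 = 12376·0.000308916·0.0364375 = 0.139306
  f_III = C(17,6)·0.82^6·0.18^11 = 12376·0.304007·6.42684e-09 = 2.41803e-05
Weight by the priors:
  π_I·f_I = 0.49 × 0.00388372 = 0.00190302
  π_II·f_II = 0.46 × 0.139306 = 0.0640807
  π_III·f_III = 0.05 × 2.41803e-05 = 1.20901e-06
Evidence: 0.00190302 + 0.0640807 + 1.20901e-06 = 0.0659849
P(Level II | the observation) ≈ 0.9711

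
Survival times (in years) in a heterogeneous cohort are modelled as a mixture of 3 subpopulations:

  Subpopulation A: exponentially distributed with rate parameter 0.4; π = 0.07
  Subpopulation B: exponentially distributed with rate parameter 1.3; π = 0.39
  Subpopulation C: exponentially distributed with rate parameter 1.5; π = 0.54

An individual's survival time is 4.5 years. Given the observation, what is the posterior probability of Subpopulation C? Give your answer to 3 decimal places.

Posterior ∝ prior × likelihood, so P(k | x) ∝ P(Z=k) f_k(x); normalise over all components.
Exponential densities:
  p_A = 0.0661196
  p_B = 0.00374387
  p_C = 0.00175632
Weight by the priors:
  P(Z=A)·p_A = 0.07 × 0.0661196 = 0.00462837
  P(Z=B)·p_B = 0.39 × 0.00374387 = 0.00146011
  P(Z=C)·p_C = 0.54 × 0.00175632 = 0.000948412
Normaliser: 0.00462837 + 0.00146011 + 0.000948412 = 0.00703689
Responsibility of Subpopulation C: 0.000948412 / 0.00703689 ≈ 0.135

0.135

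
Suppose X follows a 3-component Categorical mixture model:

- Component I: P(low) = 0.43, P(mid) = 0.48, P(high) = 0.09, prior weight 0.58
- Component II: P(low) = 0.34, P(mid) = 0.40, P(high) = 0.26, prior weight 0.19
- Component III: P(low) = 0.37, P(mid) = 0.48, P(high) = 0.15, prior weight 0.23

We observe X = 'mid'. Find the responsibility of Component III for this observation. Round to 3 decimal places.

0.238

Apply Bayes' rule: the posterior for each component is proportional to its prior times its likelihood at x.
Categorical probabilities:
  p_I = P(mid | comp) = 0.48
  p_II = P(mid | comp) = 0.40
  p_III = P(mid | comp) = 0.48
Unnormalised posteriors:
  w_I·p_I = 0.58 × 0.48 = 0.2784
  w_II·p_II = 0.19 × 0.4 = 0.076
  w_III·p_III = 0.23 × 0.48 = 0.1104
Marginal: 0.2784 + 0.076 + 0.1104 = 0.4648
So the posterior for Component III is 0.1104 / 0.4648 ≈ 0.238.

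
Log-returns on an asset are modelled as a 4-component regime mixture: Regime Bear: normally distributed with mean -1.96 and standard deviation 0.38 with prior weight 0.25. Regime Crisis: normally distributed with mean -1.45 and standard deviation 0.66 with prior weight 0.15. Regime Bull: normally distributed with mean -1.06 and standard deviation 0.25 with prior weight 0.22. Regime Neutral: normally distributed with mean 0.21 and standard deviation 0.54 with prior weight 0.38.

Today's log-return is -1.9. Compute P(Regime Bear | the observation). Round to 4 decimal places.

By Bayes' theorem, P(k | x) = π_k f_k(x) / Σ_j π_j f_j(x).
Evaluate each component's likelihood at the observed value:
  f_Bear = (1/(0.38·√(2π)))·exp(−(-1.9−-1.96)²/(2·0.38²)) = 1.049848·exp(-0.01247) = 1.03684
  f_Crisis = (1/(0.66·√(2π)))·exp(−(-1.9−-1.45)²/(2·0.66²)) = 0.604458·exp(-0.23244) = 0.479093
  f_Bull = (1/(0.25·√(2π)))·exp(−(-1.9−-1.06)²/(2·0.25²)) = 1.595769·exp(-5.64480) = 0.00564241
  f_Neutral = (1/(0.54·√(2π)))·exp(−(-1.9−0.21)²/(2·0.54²)) = 0.738782·exp(-7.63392) = 0.000357395
Weight by the priors:
  π_Bear·f_Bear = 0.25 × 1.03684 = 0.259211
  π_Crisis·f_Crisis = 0.15 × 0.479093 = 0.0718639
  π_Bull·f_Bull = 0.22 × 0.00564241 = 0.00124133
  π_Neutral·f_Neutral = 0.38 × 0.000357395 = 0.00013581
Denominator: 0.259211 + 0.0718639 + 0.00124133 + 0.00013581 = 0.332452
P(Regime Bear | x) = 0.259211 / 0.332452 ≈ 0.7797

0.7797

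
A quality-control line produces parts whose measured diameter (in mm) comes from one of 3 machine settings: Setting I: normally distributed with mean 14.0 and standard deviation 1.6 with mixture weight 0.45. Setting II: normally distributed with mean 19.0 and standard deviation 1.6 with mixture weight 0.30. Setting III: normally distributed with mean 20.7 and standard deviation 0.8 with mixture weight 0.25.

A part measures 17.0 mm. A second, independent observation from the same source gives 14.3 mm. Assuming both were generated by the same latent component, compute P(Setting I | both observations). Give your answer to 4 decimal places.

0.9765

Apply Bayes' rule: the posterior for each component is proportional to its prior times its likelihood at x.
Since both observations come from the same component, the likelihood for component k is f_k(x₁)·f_k(x₂).
  f_I = [(1/(1.6·√(2π)))·exp(−(17.0−14.0)²/(2·1.6²)) = 0.249339·exp(-1.75781) = 0.0429914] × [0.244994] = 0.0105327
  f_II = [(1/(1.6·√(2π)))·exp(−(17.0−19.0)²/(2·1.6²)) = 0.249339·exp(-0.78125) = 0.114156] × [0.00333462] = 0.000380666
  f_III = [(1/(0.8·√(2π)))·exp(−(17.0−20.7)²/(2·0.8²)) = 0.498678·exp(-10.69531) = 1.12955e-05] × [6.31534e-15] = 7.13348e-20
Multiply by the mixture weights:
  w_I·f_I = 0.45 × 0.0105327 = 0.00473969
  w_II·f_II = 0.30 × 0.000380666 = 0.0001142
  w_III·f_III = 0.25 × 7.13348e-20 = 1.78337e-20
Marginal: 0.00473969 + 0.0001142 + 1.78337e-20 = 0.00485389
Responsibility of Setting I: 0.00473969 / 0.00485389 ≈ 0.9765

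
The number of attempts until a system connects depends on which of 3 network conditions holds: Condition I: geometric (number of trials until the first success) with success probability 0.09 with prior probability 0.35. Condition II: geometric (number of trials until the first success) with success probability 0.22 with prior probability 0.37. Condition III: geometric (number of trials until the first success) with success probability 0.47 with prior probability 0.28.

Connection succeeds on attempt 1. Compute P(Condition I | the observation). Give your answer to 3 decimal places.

P(component k | x) = P(Z=k)·f_k(x) / marginal(x), where marginal(x) = Σ_j P(Z=j)·f_j(x).
Evaluate each component's likelihood at the observed value:
  f_I = 0.09
  f_II = 0.22
  f_III = 0.47
Unnormalised posteriors:
  P(Z=I)·f_I = 0.35 × 0.09 = 0.0315
  P(Z=II)·f_II = 0.37 × 0.22 = 0.0814
  P(Z=III)·f_III = 0.28 × 0.47 = 0.1316
Evidence: 0.0315 + 0.0814 + 0.1316 = 0.2445
So the posterior for Condition I is 0.0315 / 0.2445 ≈ 0.129.

0.129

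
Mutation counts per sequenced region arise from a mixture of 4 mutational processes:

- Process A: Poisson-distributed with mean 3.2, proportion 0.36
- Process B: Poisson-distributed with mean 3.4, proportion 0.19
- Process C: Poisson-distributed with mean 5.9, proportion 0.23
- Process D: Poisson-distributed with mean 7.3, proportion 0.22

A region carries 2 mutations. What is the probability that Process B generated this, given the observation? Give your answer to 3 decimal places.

Apply Bayes' rule: the posterior for each component is proportional to its prior times its likelihood at x.
Poisson probabilities:
  L_A = 0.208702
  L_B = 0.192898
  L_C = 0.04768
  L_D = 0.0179997
Unnormalised posteriors:
  P(Z=A)·L_A = 0.36 × 0.208702 = 0.0751329
  P(Z=B)·L_B = 0.19 × 0.192898 = 0.0366505
  P(Z=C)·L_C = 0.23 × 0.04768 = 0.0109664
  P(Z=D)·L_D = 0.22 × 0.0179997 = 0.00395994
Denominator: 0.0751329 + 0.0366505 + 0.0109664 + 0.00395994 = 0.12671
P(Process B | the observation) = 0.0366505 / 0.12671 ≈ 0.289

0.289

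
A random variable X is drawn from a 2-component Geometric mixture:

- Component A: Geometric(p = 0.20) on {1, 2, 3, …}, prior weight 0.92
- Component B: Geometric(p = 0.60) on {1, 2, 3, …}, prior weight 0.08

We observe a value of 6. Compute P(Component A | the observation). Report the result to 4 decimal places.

By Bayes' theorem, P(k | x) = π_k f_k(x) / Σ_j π_j f_j(x).
Evaluate each component's likelihood at the observed value:
  p_A = 0.20·(1−0.20)^5 = 0.20·0.32768 = 0.065536
  p_B = 0.60·(1−0.60)^5 = 0.60·0.01024 = 0.006144
Weight by the priors:
  π_A·p_A = 0.92 × 0.065536 = 0.0602931
  π_B·p_B = 0.08 × 0.006144 = 0.00049152
Sum: 0.0602931 + 0.00049152 = 0.0607846
P(Component A | 6) = 0.0602931 / 0.0607846 ≈ 0.9919

0.9919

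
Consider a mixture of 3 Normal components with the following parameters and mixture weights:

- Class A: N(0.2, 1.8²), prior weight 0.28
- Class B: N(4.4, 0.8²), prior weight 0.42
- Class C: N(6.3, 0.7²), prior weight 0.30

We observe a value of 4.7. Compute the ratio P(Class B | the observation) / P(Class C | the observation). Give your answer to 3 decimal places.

15.563

Since P(k|x) ∝ w_k f_k(x), the posterior odds are w_i f_i(x) / (w_j f_j(x)).
Evaluate each component's likelihood at the observed value:
  f_A = (1/(1.8·√(2π)))·exp(−(4.7−0.2)²/(2·1.8²)) = 0.221635·exp(-3.12500) = 0.00973794
  f_B = (1/(0.8·√(2π)))·exp(−(4.7−4.4)²/(2·0.8²)) = 0.498678·exp(-0.07031) = 0.464819
  f_C = (1/(0.7·√(2π)))·exp(−(4.7−6.3)²/(2·0.7²)) = 0.569918·exp(-2.61224) = 0.0418147
Odds = (0.42/0.30) × (0.464819/0.0418147) = 1.4 × 11.1162 ≈ 15.563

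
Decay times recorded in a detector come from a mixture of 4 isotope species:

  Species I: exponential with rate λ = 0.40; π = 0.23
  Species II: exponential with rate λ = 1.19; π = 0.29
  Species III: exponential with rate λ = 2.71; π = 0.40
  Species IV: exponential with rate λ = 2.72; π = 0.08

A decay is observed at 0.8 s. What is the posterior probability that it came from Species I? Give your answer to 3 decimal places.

Apply Bayes' rule: the posterior for each component is proportional to its prior times its likelihood at x.
Component likelihoods at x = 0.8 s:
  L_I = 0.29046
  L_II = 0.459302
  L_III = 0.310041
  L_IV = 0.308705
Prior × likelihood for each component:
  π_I·L_I = 0.23 × 0.29046 = 0.0668057
  π_II·L_II = 0.29 × 0.459302 = 0.133198
  π_III·L_III = 0.40 × 0.310041 = 0.124016
  π_IV·L_IV = 0.08 × 0.308705 = 0.0246964
Normaliser: 0.0668057 + 0.133198 + 0.124016 + 0.0246964 = 0.348716
Responsibility of Species I: 0.0668057 / 0.348716 ≈ 0.192

0.192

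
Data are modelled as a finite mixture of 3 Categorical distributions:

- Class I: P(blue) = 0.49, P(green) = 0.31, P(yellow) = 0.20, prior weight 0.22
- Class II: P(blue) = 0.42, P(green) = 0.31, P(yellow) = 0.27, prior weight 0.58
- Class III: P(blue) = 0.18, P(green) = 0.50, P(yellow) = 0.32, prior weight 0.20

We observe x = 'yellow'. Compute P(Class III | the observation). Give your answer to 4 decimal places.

Posterior ∝ prior × likelihood, so P(k | x) ∝ w_k f_k(x); normalise over all components.
Component likelihoods at x = 'yellow':
  p_I = P(yellow | comp) = 0.20
  p_II = P(yellow | comp) = 0.27
  p_III = P(yellow | comp) = 0.32
Unnormalised posteriors:
  w_I·p_I = 0.22 × 0.2 = 0.044
  w_II·p_II = 0.58 × 0.27 = 0.1566
  w_III·p_III = 0.20 × 0.32 = 0.064
Denominator: 0.044 + 0.1566 + 0.064 = 0.2646
Responsibility of Class III: 0.064 / 0.2646 ≈ 0.2419

0.2419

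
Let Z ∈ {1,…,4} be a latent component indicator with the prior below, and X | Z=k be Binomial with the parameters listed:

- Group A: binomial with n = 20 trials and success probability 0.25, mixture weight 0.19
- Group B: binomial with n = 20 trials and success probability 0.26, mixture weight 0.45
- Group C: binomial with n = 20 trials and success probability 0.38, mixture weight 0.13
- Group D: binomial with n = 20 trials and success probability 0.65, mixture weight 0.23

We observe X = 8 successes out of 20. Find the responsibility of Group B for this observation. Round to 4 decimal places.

0.4587

Apply Bayes' rule: the posterior for each component is proportional to its prior times its likelihood at x.
Evaluate each component's likelihood at the observed value:
  f_A = 0.0608867
  f_B = 0.0709307
  f_C = 0.1767
  f_D = 0.0135641
Prior × likelihood for each component:
  P(Z=A)·f_A = 0.19 × 0.0608867 = 0.0115685
  P(Z=B)·f_B = 0.45 × 0.0709307 = 0.0319188
  P(Z=C)·f_C = 0.13 × 0.1767 = 0.022971
  P(Z=D)·f_D = 0.23 × 0.0135641 = 0.00311974
Evidence: 0.0115685 + 0.0319188 + 0.022971 + 0.00311974 = 0.069578
Responsibility of Group B: 0.0319188 / 0.069578 ≈ 0.4587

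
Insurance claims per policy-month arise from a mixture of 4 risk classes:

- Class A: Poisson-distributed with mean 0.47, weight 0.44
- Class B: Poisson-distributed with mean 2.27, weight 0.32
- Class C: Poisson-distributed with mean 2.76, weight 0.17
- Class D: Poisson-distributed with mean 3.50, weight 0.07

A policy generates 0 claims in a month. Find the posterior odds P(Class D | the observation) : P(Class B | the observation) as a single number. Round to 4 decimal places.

0.0639

Posterior odds = (w_i f_i(x)) / (w_j f_j(x)); the normalising sum cancels.
Poisson probabilities:
  f_A = e^(−0.47)·0.47^0/0! = 0.625002
  f_B = e^(−2.27)·2.27^0/0! = 0.103312
  f_C = e^(−2.76)·2.76^0/0! = 0.0632918
  f_D = e^(−3.50)·3.50^0/0! = 0.0301974
Odds = (0.07/0.32) × (0.0301974/0.103312) = 0.21875 × 0.292293 ≈ 0.0639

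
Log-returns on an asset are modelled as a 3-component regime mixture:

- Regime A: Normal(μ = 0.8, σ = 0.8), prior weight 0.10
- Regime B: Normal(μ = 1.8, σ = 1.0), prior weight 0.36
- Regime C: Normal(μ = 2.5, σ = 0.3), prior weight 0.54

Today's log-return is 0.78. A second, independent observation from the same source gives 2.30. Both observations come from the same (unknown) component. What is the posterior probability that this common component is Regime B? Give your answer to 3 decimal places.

P(component k | x) = π_k·f_k(x) / marginal(x), where marginal(x) = Σ_j π_j·f_j(x).
Since both observations come from the same component, the likelihood for component k is f_k(x₁)·f_k(x₂).
  p_A = [(1/(0.8·√(2π)))·exp(−(0.78−0.8)²/(2·0.8²)) = 0.498678·exp(-0.00031) = 0.498522] × [0.0859828] = 0.0428643
  p_B = [(1/(1.0·√(2π)))·exp(−(0.78−1.8)²/(2·1.0²)) = 0.398942·exp(-0.52020) = 0.237132] × [0.352065] = 0.0834859
  p_C = [(1/(0.3·√(2π)))·exp(−(0.78−2.5)²/(2·0.3²)) = 1.329808·exp(-16.43556) = 9.68094e-08] × [1.06483] = 1.03085e-07
Weight by the priors:
  π_A·p_A = 0.10 × 0.0428643 = 0.00428643
  π_B·p_B = 0.36 × 0.0834859 = 0.0300549
  π_C·p_C = 0.54 × 1.03085e-07 = 5.56661e-08
Denominator: 0.00428643 + 0.0300549 + 5.56661e-08 = 0.0343414
P(Regime B | x₁, x₂) ≈ 0.875

0.875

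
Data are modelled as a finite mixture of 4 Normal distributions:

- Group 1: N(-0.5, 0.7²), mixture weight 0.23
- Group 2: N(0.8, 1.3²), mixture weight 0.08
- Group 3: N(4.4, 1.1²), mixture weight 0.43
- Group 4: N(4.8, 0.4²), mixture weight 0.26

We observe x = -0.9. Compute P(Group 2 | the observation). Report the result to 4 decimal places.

0.0857

The responsibility of component k is w_k f_k(x) divided by Σ_j w_j f_j(x).
Evaluate each component's likelihood at the observed value:
  L_1 = 0.484068
  L_2 = 0.130506
  L_3 = 3.29967e-06
  L_4 = 8.02395e-45
Multiply by the mixture weights:
  w_1·L_1 = 0.23 × 0.484068 = 0.111336
  w_2·L_2 = 0.08 × 0.130506 = 0.0104405
  w_3·L_3 = 0.43 × 3.29967e-06 = 1.41886e-06
  w_4·L_4 = 0.26 × 8.02395e-45 = 2.08623e-45
Sum: 0.111336 + 0.0104405 + 1.41886e-06 + 2.08623e-45 = 0.121778
P(Group 2 | -0.9) ≈ 0.0857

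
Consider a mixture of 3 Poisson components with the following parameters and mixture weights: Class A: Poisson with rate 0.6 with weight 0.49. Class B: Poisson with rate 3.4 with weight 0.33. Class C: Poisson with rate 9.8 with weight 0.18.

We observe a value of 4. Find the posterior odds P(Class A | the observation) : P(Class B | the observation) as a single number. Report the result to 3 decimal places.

Posterior odds = (π_i f_i(x)) / (π_j f_j(x)); the normalising sum cancels.
Component likelihoods at x = 4:
  L_A = e^(−0.6)·0.6^4/4! = 0.00296358
  L_B = e^(−3.4)·3.4^4/4! = 0.185825
  L_C = e^(−9.8)·9.8^4/4! = 0.0213112
Odds = (0.49/0.33) × (0.00296358/0.185825) = 1.48485 × 0.0159483 ≈ 0.024

0.024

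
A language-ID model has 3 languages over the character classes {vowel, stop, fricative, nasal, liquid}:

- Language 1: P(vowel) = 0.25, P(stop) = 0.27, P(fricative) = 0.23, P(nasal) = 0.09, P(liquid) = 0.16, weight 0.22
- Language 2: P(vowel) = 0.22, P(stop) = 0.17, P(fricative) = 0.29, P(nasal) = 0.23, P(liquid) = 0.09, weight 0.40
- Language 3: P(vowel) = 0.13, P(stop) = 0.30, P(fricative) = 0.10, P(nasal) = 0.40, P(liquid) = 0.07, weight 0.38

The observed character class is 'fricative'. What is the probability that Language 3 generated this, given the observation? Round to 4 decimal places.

0.1857

By Bayes' theorem, P(k | x) = w_k f_k(x) / Σ_j w_j f_j(x).
Component likelihoods at x = 'fricative':
  L_1 = 0.23
  L_2 = 0.29
  L_3 = 0.1
Prior × likelihood for each component:
  w_1·L_1 = 0.22 × 0.23 = 0.0506
  w_2·L_2 = 0.40 × 0.29 = 0.116
  w_3·L_3 = 0.38 × 0.1 = 0.038
Evidence: 0.0506 + 0.116 + 0.038 = 0.2046
Responsibility of Language 3: 0.038 / 0.2046 ≈ 0.1857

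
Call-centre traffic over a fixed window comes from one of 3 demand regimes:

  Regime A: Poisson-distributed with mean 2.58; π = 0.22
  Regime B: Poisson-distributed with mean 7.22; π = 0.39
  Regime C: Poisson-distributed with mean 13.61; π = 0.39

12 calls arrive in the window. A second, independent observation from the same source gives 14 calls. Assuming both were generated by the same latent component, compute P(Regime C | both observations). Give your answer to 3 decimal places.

0.976

The responsibility of component k is π_k f_k(x) divided by Σ_j π_j f_j(x).
Since both observations come from the same component, the likelihood for component k is f_k(x₁)·f_k(x₂).
  f_A = [1.376e-05] × [5.03255e-07] = 6.9248e-12
  f_B = [0.0306551] × [0.00878024] = 0.000269159
  f_C = [0.103565] × [0.105404] = 0.0109162
Multiply by the mixture weights:
  π_A·f_A = 0.22 × 6.9248e-12 = 1.52346e-12
  π_B·f_B = 0.39 × 0.000269159 = 0.000104972
  π_C·f_C = 0.39 × 0.0109162 = 0.0042573
Marginal: 1.52346e-12 + 0.000104972 + 0.0042573 = 0.00436228
P(Regime C | x) ≈ 0.976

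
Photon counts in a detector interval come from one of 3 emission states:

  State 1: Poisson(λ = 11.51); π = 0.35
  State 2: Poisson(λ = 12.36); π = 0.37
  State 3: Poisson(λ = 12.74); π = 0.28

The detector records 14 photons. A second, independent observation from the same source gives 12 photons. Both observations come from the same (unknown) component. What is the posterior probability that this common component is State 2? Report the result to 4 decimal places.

0.3861

By Bayes' theorem, P(k | x) = w_k f_k(x) / Σ_j w_j f_j(x).
Since both observations come from the same component, the likelihood for component k is f_k(x₁)·f_k(x₂).
  f_1 = [e^(−11.51)·11.51^14/14! = 0.082398] × [0.113198] = 0.00932726
  f_2 = [e^(−12.36)·12.36^14/14! = 0.0954928] × [0.113764] = 0.0108636
  f_3 = [e^(−12.74)·12.74^14/14! = 0.0997819] × [0.111888] = 0.0111644
Weight by the priors:
  w_1·f_1 = 0.35 × 0.00932726 = 0.00326454
  w_2·f_2 = 0.37 × 0.0108636 = 0.00401955
  w_3·f_3 = 0.28 × 0.0111644 = 0.00312604
Normaliser: 0.00326454 + 0.00401955 + 0.00312604 = 0.0104101
P(State 2 | x) = 0.00401955 / 0.0104101 ≈ 0.3861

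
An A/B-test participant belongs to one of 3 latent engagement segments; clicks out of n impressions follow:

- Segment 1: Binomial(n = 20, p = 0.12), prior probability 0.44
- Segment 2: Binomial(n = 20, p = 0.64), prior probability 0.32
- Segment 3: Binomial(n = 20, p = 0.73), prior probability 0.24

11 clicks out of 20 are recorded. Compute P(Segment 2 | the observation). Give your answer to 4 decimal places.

0.8068

By Bayes' theorem, P(k | x) = w_k f_k(x) / Σ_j w_j f_j(x).
Evaluate each component's likelihood at the observed value:
  L_1 = C(20,11)·0.12^11·0.88^9 = 167960·7.43008e-11·0.316478 = 3.94951e-06
  L_2 = C(20,11)·0.64^11·0.36^9 = 167960·0.0073787·0.00010156 = 0.125866
  L_3 = C(20,11)·0.73^11·0.27^9 = 167960·0.0313727·7.6256e-06 = 0.040182
Unnormalised posteriors:
  w_1·L_1 = 0.44 × 3.94951e-06 = 1.73779e-06
  w_2·L_2 = 0.32 × 0.125866 = 0.0402771
  w_3·L_3 = 0.24 × 0.040182 = 0.00964367
Marginal: 1.73779e-06 + 0.0402771 + 0.00964367 = 0.0499225
P(Segment 2 | data) = 0.0402771 / 0.0499225 ≈ 0.8068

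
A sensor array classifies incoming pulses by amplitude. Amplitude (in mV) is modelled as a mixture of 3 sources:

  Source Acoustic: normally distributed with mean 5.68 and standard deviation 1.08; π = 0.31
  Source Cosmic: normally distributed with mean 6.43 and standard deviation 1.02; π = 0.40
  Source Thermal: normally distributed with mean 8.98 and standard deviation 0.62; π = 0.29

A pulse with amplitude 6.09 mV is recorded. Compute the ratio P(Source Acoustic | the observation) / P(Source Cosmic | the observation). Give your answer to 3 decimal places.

The posterior odds equal the prior odds times the likelihood ratio: (w_i/w_j)·(f_i(x)/f_j(x)).
Component likelihoods at x = 6.09 mV:
  f_Acoustic = (1/(1.08·√(2π)))·exp(−(6.09−5.68)²/(2·1.08²)) = 0.369391·exp(-0.07206) = 0.343709
  f_Cosmic = (1/(1.02·√(2π)))·exp(−(6.09−6.43)²/(2·1.02²)) = 0.391120·exp(-0.05556) = 0.369984
  f_Thermal = (1/(0.62·√(2π)))·exp(−(6.09−8.98)²/(2·0.62²)) = 0.643455·exp(-10.86381) = 1.23147e-05
Posterior odds = (w_Acoustic·f_Acoustic) / (w_Cosmic·f_Cosmic) = (0.31·0.343709) / (0.40·0.369984) = 0.10655 / 0.147993 ≈ 0.720

0.720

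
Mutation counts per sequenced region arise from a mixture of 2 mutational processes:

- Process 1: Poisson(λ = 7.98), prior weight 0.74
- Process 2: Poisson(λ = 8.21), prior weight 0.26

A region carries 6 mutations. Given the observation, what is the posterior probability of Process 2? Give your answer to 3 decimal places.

P(component k | x) = π_k·f_k(x) / marginal(x), where marginal(x) = Σ_j π_j·f_j(x).
Evaluate each component's likelihood at the observed value:
  f_1 = 0.122748
  f_2 = 0.115656
Multiply by the mixture weights:
  π_1·f_1 = 0.74 × 0.122748 = 0.0908336
  π_2·f_2 = 0.26 × 0.115656 = 0.0300706
Marginal: 0.0908336 + 0.0300706 = 0.120904
P(Process 2 | the observation) ≈ 0.249

0.249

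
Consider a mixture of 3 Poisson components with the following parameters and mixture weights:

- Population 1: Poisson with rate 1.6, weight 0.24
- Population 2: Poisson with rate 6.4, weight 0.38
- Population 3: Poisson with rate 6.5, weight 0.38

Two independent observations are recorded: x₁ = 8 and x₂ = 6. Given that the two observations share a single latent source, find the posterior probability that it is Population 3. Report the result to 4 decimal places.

Apply Bayes' rule: the posterior for each component is proportional to its prior times its likelihood at x.
Since both observations come from the same component, the likelihood for component k is f_k(x₁)·f_k(x₂).
  L_1 = [e^(−1.6)·1.6^8/8! = 0.000215064] × [0.00470453] = 1.01178e-06
  L_2 = [e^(−6.4)·6.4^8/8! = 0.115994] × [0.158585] = 0.0183949
  L_3 = [e^(−6.5)·6.5^8/8! = 0.118815] × [0.157483] = 0.0187114
Multiply by the mixture weights:
  w_1·L_1 = 0.24 × 1.01178e-06 = 2.42826e-07
  w_2·L_2 = 0.38 × 0.0183949 = 0.00699006
  w_3·L_3 = 0.38 × 0.0187114 = 0.00711032
Marginal: 2.42826e-07 + 0.00699006 + 0.00711032 = 0.0141006
So the posterior for Population 3 is 0.00711032 / 0.0141006 ≈ 0.5043.

0.5043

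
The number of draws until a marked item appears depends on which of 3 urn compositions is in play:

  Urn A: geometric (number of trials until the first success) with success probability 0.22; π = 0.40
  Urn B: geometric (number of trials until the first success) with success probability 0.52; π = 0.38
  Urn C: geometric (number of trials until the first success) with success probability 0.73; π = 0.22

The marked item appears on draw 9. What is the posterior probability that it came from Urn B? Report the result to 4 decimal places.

Apply Bayes' rule: the posterior for each component is proportional to its prior times its likelihood at x.
Geometric probabilities:
  L_A = 0.0301425
  L_B = 0.00146532
  L_C = 2.06174e-05
Prior × likelihood for each component:
  π_A·L_A = 0.40 × 0.0301425 = 0.012057
  π_B·L_B = 0.38 × 0.00146532 = 0.000556823
  π_C·L_C = 0.22 × 2.06174e-05 = 4.53582e-06
Denominator: 0.012057 + 0.000556823 + 4.53582e-06 = 0.0126184
Responsibility of Urn B: 0.000556823 / 0.0126184 ≈ 0.0441

0.0441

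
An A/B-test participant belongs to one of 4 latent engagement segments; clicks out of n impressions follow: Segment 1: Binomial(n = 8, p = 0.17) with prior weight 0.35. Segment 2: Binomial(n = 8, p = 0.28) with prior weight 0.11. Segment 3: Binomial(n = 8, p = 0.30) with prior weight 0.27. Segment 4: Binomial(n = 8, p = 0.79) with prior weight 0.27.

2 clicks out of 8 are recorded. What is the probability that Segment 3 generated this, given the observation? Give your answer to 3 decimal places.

0.387

P(component k | x) = π_k·f_k(x) / marginal(x), where marginal(x) = Σ_j π_j·f_j(x).
Component likelihoods at x = 2 clicks out of 8:
  f_1 = 0.26456
  f_2 = 0.305822
  f_3 = 0.296475
  f_4 = 0.00149875
Weight by the priors:
  π_1·f_1 = 0.35 × 0.26456 = 0.0925961
  π_2·f_2 = 0.11 × 0.305822 = 0.0336404
  π_3·f_3 = 0.27 × 0.296475 = 0.0800484
  π_4·f_4 = 0.27 × 0.00149875 = 0.000404661
Normaliser: 0.0925961 + 0.0336404 + 0.0800484 + 0.000404661 = 0.20669
Responsibility of Segment 3: 0.0800484 / 0.20669 ≈ 0.387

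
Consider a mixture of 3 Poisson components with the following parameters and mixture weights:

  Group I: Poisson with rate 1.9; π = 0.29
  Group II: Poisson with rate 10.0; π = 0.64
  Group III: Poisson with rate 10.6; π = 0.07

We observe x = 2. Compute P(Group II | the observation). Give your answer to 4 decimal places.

0.0182

P(component k | x) = P(Z=k)·f_k(x) / marginal(x), where marginal(x) = Σ_j P(Z=j)·f_j(x).
Evaluate each component's likelihood at the observed value:
  L_I = 0.269971
  L_II = 0.00227
  L_III = 0.00139978
Multiply by the mixture weights:
  P(Z=I)·L_I = 0.29 × 0.269971 = 0.0782917
  P(Z=II)·L_II = 0.64 × 0.00227 = 0.0014528
  P(Z=III)·L_III = 0.07 × 0.00139978 = 9.79847e-05
Sum: 0.0782917 + 0.0014528 + 9.79847e-05 = 0.0798425
Responsibility of Group II: 0.0014528 / 0.0798425 ≈ 0.0182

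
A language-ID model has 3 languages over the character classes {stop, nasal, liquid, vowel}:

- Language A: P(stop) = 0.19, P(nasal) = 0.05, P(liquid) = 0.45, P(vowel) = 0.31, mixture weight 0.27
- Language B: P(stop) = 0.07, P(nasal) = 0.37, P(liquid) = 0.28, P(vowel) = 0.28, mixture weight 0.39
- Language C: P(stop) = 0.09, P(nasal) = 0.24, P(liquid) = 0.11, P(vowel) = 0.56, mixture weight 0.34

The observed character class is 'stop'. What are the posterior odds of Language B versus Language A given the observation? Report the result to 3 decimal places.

Posterior odds = (P(Z=i) f_i(x)) / (P(Z=j) f_j(x)); the normalising sum cancels.
Component likelihoods at x = 'stop':
  f_A = 0.19
  f_B = 0.07
  f_C = 0.09
0.0273 / 0.0513 ≈ 0.532

0.532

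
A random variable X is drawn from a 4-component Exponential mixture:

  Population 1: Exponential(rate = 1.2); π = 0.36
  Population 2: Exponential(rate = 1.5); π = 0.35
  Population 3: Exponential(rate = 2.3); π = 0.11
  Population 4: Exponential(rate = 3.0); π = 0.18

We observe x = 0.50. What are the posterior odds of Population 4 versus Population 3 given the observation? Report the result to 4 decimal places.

Only the two components matter; the odds are (π_i f_i(x)) / (π_j f_j(x)).
Component likelihoods at x = 0.50:
  p_1 = 0.658574
  p_2 = 0.70855
  p_3 = 0.728265
  p_4 = 0.66939
Odds = (0.18/0.11) × (0.66939/0.728265) = 1.63636 × 0.919158 ≈ 1.5041

1.5041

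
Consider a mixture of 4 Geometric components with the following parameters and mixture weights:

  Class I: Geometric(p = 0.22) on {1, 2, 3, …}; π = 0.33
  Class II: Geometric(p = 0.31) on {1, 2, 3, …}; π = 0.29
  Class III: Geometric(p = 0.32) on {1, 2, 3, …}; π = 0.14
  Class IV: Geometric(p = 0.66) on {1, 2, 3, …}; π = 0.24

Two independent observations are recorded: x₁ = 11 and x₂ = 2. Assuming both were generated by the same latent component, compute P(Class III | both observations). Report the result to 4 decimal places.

Apply Bayes' rule: the posterior for each component is proportional to its prior times its likelihood at x.
Since both observations come from the same component, the likelihood for component k is f_k(x₁)·f_k(x₂).
  p_I = [0.22·(1−0.22)^10 = 0.22·0.0833578 = 0.0183387] × [0.1716] = 0.00314692
  p_II = [0.31·(1−0.31)^10 = 0.31·0.0244619 = 0.0075832] × [0.2139] = 0.00162205
  p_III = [0.32·(1−0.32)^10 = 0.32·0.0211392 = 0.00676455] × [0.2176] = 0.00147197
  p_IV = [0.66·(1−0.66)^10 = 0.66·2.06438e-05 = 1.36249e-05] × [0.2244] = 3.05743e-06
Multiply by the mixture weights:
  P(Z=I)·p_I = 0.33 × 0.00314692 = 0.00103848
  P(Z=II)·p_II = 0.29 × 0.00162205 = 0.000470394
  P(Z=III)·p_III = 0.14 × 0.00147197 = 0.000206075
  P(Z=IV)·p_IV = 0.24 × 3.05743e-06 = 7.33782e-07
Denominator: 0.00103848 + 0.000470394 + 0.000206075 + 7.33782e-07 = 0.00171569
So the posterior for Class III is 0.000206075 / 0.00171569 ≈ 0.1201.

0.1201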